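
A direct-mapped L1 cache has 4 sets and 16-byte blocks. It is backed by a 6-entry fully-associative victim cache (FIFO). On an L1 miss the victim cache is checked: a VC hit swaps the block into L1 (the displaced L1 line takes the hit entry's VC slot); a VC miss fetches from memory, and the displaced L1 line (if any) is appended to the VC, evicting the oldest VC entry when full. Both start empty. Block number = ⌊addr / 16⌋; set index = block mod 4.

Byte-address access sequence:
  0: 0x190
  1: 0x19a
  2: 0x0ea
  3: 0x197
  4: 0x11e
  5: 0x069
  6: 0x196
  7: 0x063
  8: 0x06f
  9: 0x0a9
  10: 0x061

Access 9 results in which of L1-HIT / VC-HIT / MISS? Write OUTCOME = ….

#0 0x190→b25/s1 MISS; vc=[]
#1 0x19a→b25/s1 L1-HIT; vc=[]
#2 0xea→b14/s2 MISS; vc=[]
#3 0x197→b25/s1 L1-HIT; vc=[]
#4 0x11e→b17/s1 MISS; vc=[25]
#5 0x69→b6/s2 MISS; vc=[25,14]
#6 0x196→b25/s1 VC-HIT; vc=[17,14]
#7 0x63→b6/s2 L1-HIT; vc=[17,14]
#8 0x6f→b6/s2 L1-HIT; vc=[17,14]
#9 0xa9→b10/s2 MISS; vc=[17,14,6]
#10 0x61→b6/s2 VC-HIT; vc=[17,14,10]

OUTCOME = MISS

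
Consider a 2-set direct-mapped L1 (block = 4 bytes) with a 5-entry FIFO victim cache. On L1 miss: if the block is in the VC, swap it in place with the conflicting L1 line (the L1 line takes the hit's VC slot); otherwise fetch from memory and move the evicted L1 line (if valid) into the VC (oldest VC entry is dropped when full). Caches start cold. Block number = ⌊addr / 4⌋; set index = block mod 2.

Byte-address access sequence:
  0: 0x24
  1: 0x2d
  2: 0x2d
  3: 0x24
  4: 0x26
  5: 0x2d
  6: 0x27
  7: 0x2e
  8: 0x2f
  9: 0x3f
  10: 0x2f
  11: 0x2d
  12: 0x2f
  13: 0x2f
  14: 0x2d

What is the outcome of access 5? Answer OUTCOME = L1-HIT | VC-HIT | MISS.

#0 0x24→b9/s1 MISS; vc=[]
#1 0x2d→b11/s1 MISS; vc=[9]
#2 0x2d→b11/s1 L1-HIT; vc=[9]
#3 0x24→b9/s1 VC-HIT; vc=[11]
#4 0x26→b9/s1 L1-HIT; vc=[11]
#5 0x2d→b11/s1 VC-HIT; vc=[9]
#6 0x27→b9/s1 VC-HIT; vc=[11]
#7 0x2e→b11/s1 VC-HIT; vc=[9]
#8 0x2f→b11/s1 L1-HIT; vc=[9]
#9 0x3f→b15/s1 MISS; vc=[9,11]
#10 0x2f→b11/s1 VC-HIT; vc=[9,15]
#11 0x2d→b11/s1 L1-HIT; vc=[9,15]
#12 0x2f→b11/s1 L1-HIT; vc=[9,15]
#13 0x2f→b11/s1 L1-HIT; vc=[9,15]
#14 0x2d→b11/s1 L1-HIT; vc=[9,15]

OUTCOME = VC-HIT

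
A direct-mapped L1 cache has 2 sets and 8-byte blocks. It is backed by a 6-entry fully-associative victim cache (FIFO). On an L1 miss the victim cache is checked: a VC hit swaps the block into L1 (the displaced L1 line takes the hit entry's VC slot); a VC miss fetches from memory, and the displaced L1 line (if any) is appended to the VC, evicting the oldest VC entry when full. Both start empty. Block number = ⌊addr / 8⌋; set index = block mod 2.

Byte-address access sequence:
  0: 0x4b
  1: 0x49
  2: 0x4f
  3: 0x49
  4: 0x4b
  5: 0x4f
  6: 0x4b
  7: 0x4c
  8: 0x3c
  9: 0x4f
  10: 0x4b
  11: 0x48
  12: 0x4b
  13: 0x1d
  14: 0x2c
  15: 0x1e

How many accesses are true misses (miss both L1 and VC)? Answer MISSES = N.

  [0] addr=0x4b blk=9 s=1: MISS | VC []
  [1] addr=0x49 blk=9 s=1: L1-HIT | VC []
  [2] addr=0x4f blk=9 s=1: L1-HIT | VC []
  [3] addr=0x49 blk=9 s=1: L1-HIT | VC []
  [4] addr=0x4b blk=9 s=1: L1-HIT | VC []
  [5] addr=0x4f blk=9 s=1: L1-HIT | VC []
  [6] addr=0x4b blk=9 s=1: L1-HIT | VC []
  [7] addr=0x4c blk=9 s=1: L1-HIT | VC []
  [8] addr=0x3c blk=7 s=1: MISS | VC [9]
  [9] addr=0x4f blk=9 s=1: VC-HIT | VC [7]
  [10] addr=0x4b blk=9 s=1: L1-HIT | VC [7]
  [11] addr=0x48 blk=9 s=1: L1-HIT | VC [7]
  [12] addr=0x4b blk=9 s=1: L1-HIT | VC [7]
  [13] addr=0x1d blk=3 s=1: MISS | VC [7, 9]
  [14] addr=0x2c blk=5 s=1: MISS | VC [7, 9, 3]
  [15] addr=0x1e blk=3 s=1: VC-HIT | VC [7, 9, 5]

MISSES = 4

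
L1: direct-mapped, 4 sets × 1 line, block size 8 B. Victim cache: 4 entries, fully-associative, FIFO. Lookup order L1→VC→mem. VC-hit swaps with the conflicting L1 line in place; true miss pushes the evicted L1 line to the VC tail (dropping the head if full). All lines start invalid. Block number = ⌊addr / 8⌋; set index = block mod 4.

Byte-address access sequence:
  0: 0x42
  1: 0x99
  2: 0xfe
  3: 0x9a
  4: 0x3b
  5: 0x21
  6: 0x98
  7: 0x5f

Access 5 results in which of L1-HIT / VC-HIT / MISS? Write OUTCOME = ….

#0 0x42→b8/s0 MISS; vc=[]
#1 0x99→b19/s3 MISS; vc=[]
#2 0xfe→b31/s3 MISS; vc=[19]
#3 0x9a→b19/s3 VC-HIT; vc=[31]
#4 0x3b→b7/s3 MISS; vc=[31,19]
#5 0x21→b4/s0 MISS; vc=[31,19,8]
#6 0x98→b19/s3 VC-HIT; vc=[31,7,8]
#7 0x5f→b11/s3 MISS; vc=[31,7,8,19]

OUTCOME = MISS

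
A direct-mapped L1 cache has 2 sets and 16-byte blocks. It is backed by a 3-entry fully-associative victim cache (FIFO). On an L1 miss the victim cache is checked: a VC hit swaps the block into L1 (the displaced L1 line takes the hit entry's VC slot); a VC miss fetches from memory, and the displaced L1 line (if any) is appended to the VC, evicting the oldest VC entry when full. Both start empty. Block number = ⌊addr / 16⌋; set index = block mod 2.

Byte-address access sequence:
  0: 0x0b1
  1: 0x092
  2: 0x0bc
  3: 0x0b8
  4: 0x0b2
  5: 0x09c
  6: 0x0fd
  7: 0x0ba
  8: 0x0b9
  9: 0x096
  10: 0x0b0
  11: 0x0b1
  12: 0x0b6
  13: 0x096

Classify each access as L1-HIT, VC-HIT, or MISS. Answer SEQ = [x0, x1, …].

SEQ = [MISS, MISS, VC-HIT, L1-HIT, L1-HIT, VC-HIT, MISS, VC-HIT, L1-HIT, VC-HIT, VC-HIT, L1-HIT, L1-HIT, VC-HIT]

#0 0xb1→b11/s1 MISS; vc=[]
#1 0x92→b9/s1 MISS; vc=[11]
#2 0xbc→b11/s1 VC-HIT; vc=[9]
#3 0xb8→b11/s1 L1-HIT; vc=[9]
#4 0xb2→b11/s1 L1-HIT; vc=[9]
#5 0x9c→b9/s1 VC-HIT; vc=[11]
#6 0xfd→b15/s1 MISS; vc=[11,9]
#7 0xba→b11/s1 VC-HIT; vc=[15,9]
#8 0xb9→b11/s1 L1-HIT; vc=[15,9]
#9 0x96→b9/s1 VC-HIT; vc=[15,11]
#10 0xb0→b11/s1 VC-HIT; vc=[15,9]
#11 0xb1→b11/s1 L1-HIT; vc=[15,9]
#12 0xb6→b11/s1 L1-HIT; vc=[15,9]
#13 0x96→b9/s1 VC-HIT; vc=[15,11]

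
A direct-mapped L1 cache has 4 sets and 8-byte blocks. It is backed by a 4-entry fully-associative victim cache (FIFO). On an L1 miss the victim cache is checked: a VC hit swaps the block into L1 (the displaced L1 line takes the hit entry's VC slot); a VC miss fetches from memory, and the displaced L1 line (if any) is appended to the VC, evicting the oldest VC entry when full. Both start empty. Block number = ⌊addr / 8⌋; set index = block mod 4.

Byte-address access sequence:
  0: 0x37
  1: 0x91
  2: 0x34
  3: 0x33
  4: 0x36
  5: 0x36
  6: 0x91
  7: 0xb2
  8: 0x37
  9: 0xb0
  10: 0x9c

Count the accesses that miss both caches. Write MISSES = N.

MISSES = 4

0: 0x37 (blk 6, set 2) → MISS  vc=[]
1: 0x91 (blk 18, set 2) → MISS  vc=[6]
2: 0x34 (blk 6, set 2) → VC-HIT  vc=[18]
3: 0x33 (blk 6, set 2) → L1-HIT  vc=[18]
4: 0x36 (blk 6, set 2) → L1-HIT  vc=[18]
5: 0x36 (blk 6, set 2) → L1-HIT  vc=[18]
6: 0x91 (blk 18, set 2) → VC-HIT  vc=[6]
7: 0xb2 (blk 22, set 2) → MISS  vc=[6, 18]
8: 0x37 (blk 6, set 2) → VC-HIT  vc=[22, 18]
9: 0xb0 (blk 22, set 2) → VC-HIT  vc=[6, 18]
10: 0x9c (blk 19, set 3) → MISS  vc=[6, 18]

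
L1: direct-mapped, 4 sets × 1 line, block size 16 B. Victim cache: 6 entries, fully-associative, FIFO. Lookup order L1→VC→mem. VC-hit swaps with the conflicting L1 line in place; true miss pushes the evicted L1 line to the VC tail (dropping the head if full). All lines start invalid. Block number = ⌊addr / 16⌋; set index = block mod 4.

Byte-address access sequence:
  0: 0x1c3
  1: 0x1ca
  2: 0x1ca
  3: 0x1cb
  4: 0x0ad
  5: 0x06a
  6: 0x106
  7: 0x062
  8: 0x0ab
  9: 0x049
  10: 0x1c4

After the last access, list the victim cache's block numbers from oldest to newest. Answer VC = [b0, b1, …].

VC = [6, 4, 16]

  [0] addr=0x1c3 blk=28 s=0: MISS | VC []
  [1] addr=0x1ca blk=28 s=0: L1-HIT | VC []
  [2] addr=0x1ca blk=28 s=0: L1-HIT | VC []
  [3] addr=0x1cb blk=28 s=0: L1-HIT | VC []
  [4] addr=0xad blk=10 s=2: MISS | VC []
  [5] addr=0x6a blk=6 s=2: MISS | VC [10]
  [6] addr=0x106 blk=16 s=0: MISS | VC [10, 28]
  [7] addr=0x62 blk=6 s=2: L1-HIT | VC [10, 28]
  [8] addr=0xab blk=10 s=2: VC-HIT | VC [6, 28]
  [9] addr=0x49 blk=4 s=0: MISS | VC [6, 28, 16]
  [10] addr=0x1c4 blk=28 s=0: VC-HIT | VC [6, 4, 16]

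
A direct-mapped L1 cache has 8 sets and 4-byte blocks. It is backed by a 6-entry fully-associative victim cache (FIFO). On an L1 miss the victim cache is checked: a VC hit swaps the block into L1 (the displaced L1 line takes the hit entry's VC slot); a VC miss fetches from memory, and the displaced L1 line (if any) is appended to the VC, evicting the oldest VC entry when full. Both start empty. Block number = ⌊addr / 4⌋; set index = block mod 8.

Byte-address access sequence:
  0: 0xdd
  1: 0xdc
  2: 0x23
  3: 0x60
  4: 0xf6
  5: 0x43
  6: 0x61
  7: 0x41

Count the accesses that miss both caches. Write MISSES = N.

MISSES = 5

#0 0xdd→b55/s7 MISS; vc=[]
#1 0xdc→b55/s7 L1-HIT; vc=[]
#2 0x23→b8/s0 MISS; vc=[]
#3 0x60→b24/s0 MISS; vc=[8]
#4 0xf6→b61/s5 MISS; vc=[8]
#5 0x43→b16/s0 MISS; vc=[8,24]
#6 0x61→b24/s0 VC-HIT; vc=[8,16]
#7 0x41→b16/s0 VC-HIT; vc=[8,24]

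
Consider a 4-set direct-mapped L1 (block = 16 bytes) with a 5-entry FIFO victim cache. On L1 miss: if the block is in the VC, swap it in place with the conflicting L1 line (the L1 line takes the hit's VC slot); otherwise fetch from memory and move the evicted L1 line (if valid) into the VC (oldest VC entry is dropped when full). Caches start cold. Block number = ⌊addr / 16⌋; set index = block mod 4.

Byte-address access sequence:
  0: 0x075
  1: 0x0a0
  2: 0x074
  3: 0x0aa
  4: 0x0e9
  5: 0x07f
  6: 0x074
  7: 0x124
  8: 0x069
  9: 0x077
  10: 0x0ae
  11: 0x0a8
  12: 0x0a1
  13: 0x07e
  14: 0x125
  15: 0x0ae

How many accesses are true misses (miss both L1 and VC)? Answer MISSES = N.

0: 0x75 (blk 7, set 3) → MISS  vc=[]
1: 0xa0 (blk 10, set 2) → MISS  vc=[]
2: 0x74 (blk 7, set 3) → L1-HIT  vc=[]
3: 0xaa (blk 10, set 2) → L1-HIT  vc=[]
4: 0xe9 (blk 14, set 2) → MISS  vc=[10]
5: 0x7f (blk 7, set 3) → L1-HIT  vc=[10]
6: 0x74 (blk 7, set 3) → L1-HIT  vc=[10]
7: 0x124 (blk 18, set 2) → MISS  vc=[10, 14]
8: 0x69 (blk 6, set 2) → MISS  vc=[10, 14, 18]
9: 0x77 (blk 7, set 3) → L1-HIT  vc=[10, 14, 18]
10: 0xae (blk 10, set 2) → VC-HIT  vc=[6, 14, 18]
11: 0xa8 (blk 10, set 2) → L1-HIT  vc=[6, 14, 18]
12: 0xa1 (blk 10, set 2) → L1-HIT  vc=[6, 14, 18]
13: 0x7e (blk 7, set 3) → L1-HIT  vc=[6, 14, 18]
14: 0x125 (blk 18, set 2) → VC-HIT  vc=[6, 14, 10]
15: 0xae (blk 10, set 2) → VC-HIT  vc=[6, 14, 18]

MISSES = 5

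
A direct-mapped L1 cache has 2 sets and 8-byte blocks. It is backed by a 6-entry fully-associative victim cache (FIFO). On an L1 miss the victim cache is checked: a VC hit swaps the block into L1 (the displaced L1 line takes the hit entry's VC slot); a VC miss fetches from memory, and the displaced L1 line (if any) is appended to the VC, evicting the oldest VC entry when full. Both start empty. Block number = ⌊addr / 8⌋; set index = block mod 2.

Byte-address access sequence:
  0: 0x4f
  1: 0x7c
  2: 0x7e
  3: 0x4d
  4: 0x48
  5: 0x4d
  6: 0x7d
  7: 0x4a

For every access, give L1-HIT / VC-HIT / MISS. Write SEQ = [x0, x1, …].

0: 0x4f (blk 9, set 1) → MISS  vc=[]
1: 0x7c (blk 15, set 1) → MISS  vc=[9]
2: 0x7e (blk 15, set 1) → L1-HIT  vc=[9]
3: 0x4d (blk 9, set 1) → VC-HIT  vc=[15]
4: 0x48 (blk 9, set 1) → L1-HIT  vc=[15]
5: 0x4d (blk 9, set 1) → L1-HIT  vc=[15]
6: 0x7d (blk 15, set 1) → VC-HIT  vc=[9]
7: 0x4a (blk 9, set 1) → VC-HIT  vc=[15]

SEQ = [MISS, MISS, L1-HIT, VC-HIT, L1-HIT, L1-HIT, VC-HIT, VC-HIT]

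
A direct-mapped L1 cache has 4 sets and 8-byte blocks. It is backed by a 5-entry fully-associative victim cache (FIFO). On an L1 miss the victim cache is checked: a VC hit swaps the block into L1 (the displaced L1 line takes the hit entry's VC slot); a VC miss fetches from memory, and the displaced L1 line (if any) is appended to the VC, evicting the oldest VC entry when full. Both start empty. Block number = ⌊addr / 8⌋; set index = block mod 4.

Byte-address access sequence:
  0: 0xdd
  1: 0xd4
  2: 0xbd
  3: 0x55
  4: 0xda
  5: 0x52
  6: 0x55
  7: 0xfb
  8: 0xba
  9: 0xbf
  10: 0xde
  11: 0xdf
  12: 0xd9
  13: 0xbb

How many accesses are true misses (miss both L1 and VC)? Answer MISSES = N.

0: 0xdd (blk 27, set 3) → MISS  vc=[]
1: 0xd4 (blk 26, set 2) → MISS  vc=[]
2: 0xbd (blk 23, set 3) → MISS  vc=[27]
3: 0x55 (blk 10, set 2) → MISS  vc=[27, 26]
4: 0xda (blk 27, set 3) → VC-HIT  vc=[23, 26]
5: 0x52 (blk 10, set 2) → L1-HIT  vc=[23, 26]
6: 0x55 (blk 10, set 2) → L1-HIT  vc=[23, 26]
7: 0xfb (blk 31, set 3) → MISS  vc=[23, 26, 27]
8: 0xba (blk 23, set 3) → VC-HIT  vc=[31, 26, 27]
9: 0xbf (blk 23, set 3) → L1-HIT  vc=[31, 26, 27]
10: 0xde (blk 27, set 3) → VC-HIT  vc=[31, 26, 23]
11: 0xdf (blk 27, set 3) → L1-HIT  vc=[31, 26, 23]
12: 0xd9 (blk 27, set 3) → L1-HIT  vc=[31, 26, 23]
13: 0xbb (blk 23, set 3) → VC-HIT  vc=[31, 26, 27]

MISSES = 5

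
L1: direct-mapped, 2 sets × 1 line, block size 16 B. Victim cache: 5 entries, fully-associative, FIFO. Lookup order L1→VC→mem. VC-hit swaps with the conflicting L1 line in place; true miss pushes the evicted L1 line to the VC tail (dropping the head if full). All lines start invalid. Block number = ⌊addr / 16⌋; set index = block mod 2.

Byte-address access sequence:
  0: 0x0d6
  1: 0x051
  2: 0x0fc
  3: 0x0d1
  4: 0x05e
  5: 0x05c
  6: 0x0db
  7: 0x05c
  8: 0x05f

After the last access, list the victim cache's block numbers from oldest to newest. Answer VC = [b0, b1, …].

0: 0xd6 (blk 13, set 1) → MISS  vc=[]
1: 0x51 (blk 5, set 1) → MISS  vc=[13]
2: 0xfc (blk 15, set 1) → MISS  vc=[13, 5]
3: 0xd1 (blk 13, set 1) → VC-HIT  vc=[15, 5]
4: 0x5e (blk 5, set 1) → VC-HIT  vc=[15, 13]
5: 0x5c (blk 5, set 1) → L1-HIT  vc=[15, 13]
6: 0xdb (blk 13, set 1) → VC-HIT  vc=[15, 5]
7: 0x5c (blk 5, set 1) → VC-HIT  vc=[15, 13]
8: 0x5f (blk 5, set 1) → L1-HIT  vc=[15, 13]

VC = [15, 13]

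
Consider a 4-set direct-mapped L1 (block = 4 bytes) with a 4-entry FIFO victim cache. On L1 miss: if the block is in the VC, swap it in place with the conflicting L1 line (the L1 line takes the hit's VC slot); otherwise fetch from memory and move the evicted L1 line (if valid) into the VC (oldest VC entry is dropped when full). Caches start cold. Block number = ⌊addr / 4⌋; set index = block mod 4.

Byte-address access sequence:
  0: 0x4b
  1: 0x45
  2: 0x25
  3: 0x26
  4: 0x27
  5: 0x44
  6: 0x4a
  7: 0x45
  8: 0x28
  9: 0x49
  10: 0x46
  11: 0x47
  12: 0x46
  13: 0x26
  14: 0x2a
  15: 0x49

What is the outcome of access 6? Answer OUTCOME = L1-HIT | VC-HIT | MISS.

#0 0x4b→b18/s2 MISS; vc=[]
#1 0x45→b17/s1 MISS; vc=[]
#2 0x25→b9/s1 MISS; vc=[17]
#3 0x26→b9/s1 L1-HIT; vc=[17]
#4 0x27→b9/s1 L1-HIT; vc=[17]
#5 0x44→b17/s1 VC-HIT; vc=[9]
#6 0x4a→b18/s2 L1-HIT; vc=[9]
#7 0x45→b17/s1 L1-HIT; vc=[9]
#8 0x28→b10/s2 MISS; vc=[9,18]
#9 0x49→b18/s2 VC-HIT; vc=[9,10]
#10 0x46→b17/s1 L1-HIT; vc=[9,10]
#11 0x47→b17/s1 L1-HIT; vc=[9,10]
#12 0x46→b17/s1 L1-HIT; vc=[9,10]
#13 0x26→b9/s1 VC-HIT; vc=[17,10]
#14 0x2a→b10/s2 VC-HIT; vc=[17,18]
#15 0x49→b18/s2 VC-HIT; vc=[17,10]

OUTCOME = L1-HIT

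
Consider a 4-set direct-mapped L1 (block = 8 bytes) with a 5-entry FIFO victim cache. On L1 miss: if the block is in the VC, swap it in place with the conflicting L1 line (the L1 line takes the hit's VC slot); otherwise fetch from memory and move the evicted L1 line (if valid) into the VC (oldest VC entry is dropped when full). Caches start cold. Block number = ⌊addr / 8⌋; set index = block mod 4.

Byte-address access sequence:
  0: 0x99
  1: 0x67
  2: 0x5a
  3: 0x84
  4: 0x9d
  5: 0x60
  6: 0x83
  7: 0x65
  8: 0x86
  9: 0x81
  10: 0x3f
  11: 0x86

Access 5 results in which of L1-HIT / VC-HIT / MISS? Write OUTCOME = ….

OUTCOME = VC-HIT

0: 0x99 (blk 19, set 3) → MISS  vc=[]
1: 0x67 (blk 12, set 0) → MISS  vc=[]
2: 0x5a (blk 11, set 3) → MISS  vc=[19]
3: 0x84 (blk 16, set 0) → MISS  vc=[19, 12]
4: 0x9d (blk 19, set 3) → VC-HIT  vc=[11, 12]
5: 0x60 (blk 12, set 0) → VC-HIT  vc=[11, 16]
6: 0x83 (blk 16, set 0) → VC-HIT  vc=[11, 12]
7: 0x65 (blk 12, set 0) → VC-HIT  vc=[11, 16]
8: 0x86 (blk 16, set 0) → VC-HIT  vc=[11, 12]
9: 0x81 (blk 16, set 0) → L1-HIT  vc=[11, 12]
10: 0x3f (blk 7, set 3) → MISS  vc=[11, 12, 19]
11: 0x86 (blk 16, set 0) → L1-HIT  vc=[11, 12, 19]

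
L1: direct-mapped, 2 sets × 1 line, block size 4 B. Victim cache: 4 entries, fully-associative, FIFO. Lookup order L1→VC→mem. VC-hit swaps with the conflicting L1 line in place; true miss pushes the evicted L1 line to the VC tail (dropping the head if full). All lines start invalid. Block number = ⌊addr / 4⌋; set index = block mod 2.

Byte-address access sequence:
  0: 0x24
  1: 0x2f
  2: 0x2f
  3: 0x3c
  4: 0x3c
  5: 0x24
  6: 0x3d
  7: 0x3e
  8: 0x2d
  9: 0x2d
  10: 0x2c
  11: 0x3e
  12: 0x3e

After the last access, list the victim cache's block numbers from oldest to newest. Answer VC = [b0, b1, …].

VC = [9, 11]

0: 0x24 (blk 9, set 1) → MISS  vc=[]
1: 0x2f (blk 11, set 1) → MISS  vc=[9]
2: 0x2f (blk 11, set 1) → L1-HIT  vc=[9]
3: 0x3c (blk 15, set 1) → MISS  vc=[9, 11]
4: 0x3c (blk 15, set 1) → L1-HIT  vc=[9, 11]
5: 0x24 (blk 9, set 1) → VC-HIT  vc=[15, 11]
6: 0x3d (blk 15, set 1) → VC-HIT  vc=[9, 11]
7: 0x3e (blk 15, set 1) → L1-HIT  vc=[9, 11]
8: 0x2d (blk 11, set 1) → VC-HIT  vc=[9, 15]
9: 0x2d (blk 11, set 1) → L1-HIT  vc=[9, 15]
10: 0x2c (blk 11, set 1) → L1-HIT  vc=[9, 15]
11: 0x3e (blk 15, set 1) → VC-HIT  vc=[9, 11]
12: 0x3e (blk 15, set 1) → L1-HIT  vc=[9, 11]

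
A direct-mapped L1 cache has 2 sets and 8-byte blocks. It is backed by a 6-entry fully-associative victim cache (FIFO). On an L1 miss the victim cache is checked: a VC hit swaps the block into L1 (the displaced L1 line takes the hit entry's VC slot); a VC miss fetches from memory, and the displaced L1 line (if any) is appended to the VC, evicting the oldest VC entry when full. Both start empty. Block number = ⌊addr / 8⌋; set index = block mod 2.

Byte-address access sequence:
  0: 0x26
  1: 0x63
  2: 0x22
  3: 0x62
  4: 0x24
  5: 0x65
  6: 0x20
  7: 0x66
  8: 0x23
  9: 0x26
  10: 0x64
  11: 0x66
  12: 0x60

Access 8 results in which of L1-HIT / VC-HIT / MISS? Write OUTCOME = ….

OUTCOME = VC-HIT

#0 0x26→b4/s0 MISS; vc=[]
#1 0x63→b12/s0 MISS; vc=[4]
#2 0x22→b4/s0 VC-HIT; vc=[12]
#3 0x62→b12/s0 VC-HIT; vc=[4]
#4 0x24→b4/s0 VC-HIT; vc=[12]
#5 0x65→b12/s0 VC-HIT; vc=[4]
#6 0x20→b4/s0 VC-HIT; vc=[12]
#7 0x66→b12/s0 VC-HIT; vc=[4]
#8 0x23→b4/s0 VC-HIT; vc=[12]
#9 0x26→b4/s0 L1-HIT; vc=[12]
#10 0x64→b12/s0 VC-HIT; vc=[4]
#11 0x66→b12/s0 L1-HIT; vc=[4]
#12 0x60→b12/s0 L1-HIT; vc=[4]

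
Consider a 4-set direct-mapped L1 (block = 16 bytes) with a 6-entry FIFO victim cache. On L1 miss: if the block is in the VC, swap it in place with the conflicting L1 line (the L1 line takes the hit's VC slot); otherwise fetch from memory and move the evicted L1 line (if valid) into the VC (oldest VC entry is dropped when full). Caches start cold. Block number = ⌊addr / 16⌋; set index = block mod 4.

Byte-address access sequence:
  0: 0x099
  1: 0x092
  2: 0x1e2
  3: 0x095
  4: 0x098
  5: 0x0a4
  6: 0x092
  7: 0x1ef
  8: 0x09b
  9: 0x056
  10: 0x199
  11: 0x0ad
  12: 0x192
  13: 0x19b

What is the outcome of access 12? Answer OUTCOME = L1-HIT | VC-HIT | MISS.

OUTCOME = L1-HIT

0: 0x99 (blk 9, set 1) → MISS  vc=[]
1: 0x92 (blk 9, set 1) → L1-HIT  vc=[]
2: 0x1e2 (blk 30, set 2) → MISS  vc=[]
3: 0x95 (blk 9, set 1) → L1-HIT  vc=[]
4: 0x98 (blk 9, set 1) → L1-HIT  vc=[]
5: 0xa4 (blk 10, set 2) → MISS  vc=[30]
6: 0x92 (blk 9, set 1) → L1-HIT  vc=[30]
7: 0x1ef (blk 30, set 2) → VC-HIT  vc=[10]
8: 0x9b (blk 9, set 1) → L1-HIT  vc=[10]
9: 0x56 (blk 5, set 1) → MISS  vc=[10, 9]
10: 0x199 (blk 25, set 1) → MISS  vc=[10, 9, 5]
11: 0xad (blk 10, set 2) → VC-HIT  vc=[30, 9, 5]
12: 0x192 (blk 25, set 1) → L1-HIT  vc=[30, 9, 5]
13: 0x19b (blk 25, set 1) → L1-HIT  vc=[30, 9, 5]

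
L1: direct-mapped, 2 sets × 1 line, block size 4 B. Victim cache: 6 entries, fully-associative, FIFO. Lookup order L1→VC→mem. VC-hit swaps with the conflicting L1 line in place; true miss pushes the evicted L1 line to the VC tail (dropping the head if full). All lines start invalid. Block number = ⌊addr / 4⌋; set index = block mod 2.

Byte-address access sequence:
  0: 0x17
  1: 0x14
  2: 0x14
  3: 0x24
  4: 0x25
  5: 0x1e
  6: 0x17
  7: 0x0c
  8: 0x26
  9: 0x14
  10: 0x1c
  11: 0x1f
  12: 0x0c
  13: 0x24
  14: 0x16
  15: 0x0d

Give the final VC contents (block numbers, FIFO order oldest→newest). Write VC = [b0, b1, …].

VC = [9, 7, 5]

0: 0x17 (blk 5, set 1) → MISS  vc=[]
1: 0x14 (blk 5, set 1) → L1-HIT  vc=[]
2: 0x14 (blk 5, set 1) → L1-HIT  vc=[]
3: 0x24 (blk 9, set 1) → MISS  vc=[5]
4: 0x25 (blk 9, set 1) → L1-HIT  vc=[5]
5: 0x1e (blk 7, set 1) → MISS  vc=[5, 9]
6: 0x17 (blk 5, set 1) → VC-HIT  vc=[7, 9]
7: 0xc (blk 3, set 1) → MISS  vc=[7, 9, 5]
8: 0x26 (blk 9, set 1) → VC-HIT  vc=[7, 3, 5]
9: 0x14 (blk 5, set 1) → VC-HIT  vc=[7, 3, 9]
10: 0x1c (blk 7, set 1) → VC-HIT  vc=[5, 3, 9]
11: 0x1f (blk 7, set 1) → L1-HIT  vc=[5, 3, 9]
12: 0xc (blk 3, set 1) → VC-HIT  vc=[5, 7, 9]
13: 0x24 (blk 9, set 1) → VC-HIT  vc=[5, 7, 3]
14: 0x16 (blk 5, set 1) → VC-HIT  vc=[9, 7, 3]
15: 0xd (blk 3, set 1) → VC-HIT  vc=[9, 7, 5]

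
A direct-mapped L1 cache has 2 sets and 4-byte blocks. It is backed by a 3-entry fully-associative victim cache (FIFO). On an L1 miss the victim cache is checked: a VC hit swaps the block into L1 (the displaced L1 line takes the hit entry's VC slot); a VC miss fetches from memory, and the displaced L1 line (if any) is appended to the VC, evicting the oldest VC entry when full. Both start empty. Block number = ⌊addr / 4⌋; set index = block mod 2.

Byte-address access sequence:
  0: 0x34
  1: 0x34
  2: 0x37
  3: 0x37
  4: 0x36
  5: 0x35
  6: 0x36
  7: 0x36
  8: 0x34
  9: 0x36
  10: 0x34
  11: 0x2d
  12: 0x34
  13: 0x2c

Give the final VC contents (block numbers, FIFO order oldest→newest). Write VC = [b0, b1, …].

#0 0x34→b13/s1 MISS; vc=[]
#1 0x34→b13/s1 L1-HIT; vc=[]
#2 0x37→b13/s1 L1-HIT; vc=[]
#3 0x37→b13/s1 L1-HIT; vc=[]
#4 0x36→b13/s1 L1-HIT; vc=[]
#5 0x35→b13/s1 L1-HIT; vc=[]
#6 0x36→b13/s1 L1-HIT; vc=[]
#7 0x36→b13/s1 L1-HIT; vc=[]
#8 0x34→b13/s1 L1-HIT; vc=[]
#9 0x36→b13/s1 L1-HIT; vc=[]
#10 0x34→b13/s1 L1-HIT; vc=[]
#11 0x2d→b11/s1 MISS; vc=[13]
#12 0x34→b13/s1 VC-HIT; vc=[11]
#13 0x2c→b11/s1 VC-HIT; vc=[13]

VC = [13]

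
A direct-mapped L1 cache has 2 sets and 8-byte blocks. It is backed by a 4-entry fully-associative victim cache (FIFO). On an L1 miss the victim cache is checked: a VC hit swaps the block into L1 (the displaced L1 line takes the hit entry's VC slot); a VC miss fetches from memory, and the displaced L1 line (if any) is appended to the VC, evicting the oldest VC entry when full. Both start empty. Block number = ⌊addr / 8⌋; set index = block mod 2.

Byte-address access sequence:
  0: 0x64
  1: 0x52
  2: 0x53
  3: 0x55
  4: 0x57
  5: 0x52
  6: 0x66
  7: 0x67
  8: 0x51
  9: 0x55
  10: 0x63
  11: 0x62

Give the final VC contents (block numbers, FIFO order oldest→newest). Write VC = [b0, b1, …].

#0 0x64→b12/s0 MISS; vc=[]
#1 0x52→b10/s0 MISS; vc=[12]
#2 0x53→b10/s0 L1-HIT; vc=[12]
#3 0x55→b10/s0 L1-HIT; vc=[12]
#4 0x57→b10/s0 L1-HIT; vc=[12]
#5 0x52→b10/s0 L1-HIT; vc=[12]
#6 0x66→b12/s0 VC-HIT; vc=[10]
#7 0x67→b12/s0 L1-HIT; vc=[10]
#8 0x51→b10/s0 VC-HIT; vc=[12]
#9 0x55→b10/s0 L1-HIT; vc=[12]
#10 0x63→b12/s0 VC-HIT; vc=[10]
#11 0x62→b12/s0 L1-HIT; vc=[10]

VC = [10]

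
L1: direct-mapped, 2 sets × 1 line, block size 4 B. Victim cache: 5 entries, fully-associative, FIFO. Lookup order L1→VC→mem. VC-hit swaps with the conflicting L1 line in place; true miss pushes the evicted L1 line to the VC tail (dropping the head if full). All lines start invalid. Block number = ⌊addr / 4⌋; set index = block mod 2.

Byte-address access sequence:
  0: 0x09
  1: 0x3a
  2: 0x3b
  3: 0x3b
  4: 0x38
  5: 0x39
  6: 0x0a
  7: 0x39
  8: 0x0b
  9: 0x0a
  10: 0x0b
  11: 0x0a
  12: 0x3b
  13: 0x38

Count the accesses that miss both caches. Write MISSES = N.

MISSES = 2

0: 0x9 (blk 2, set 0) → MISS  vc=[]
1: 0x3a (blk 14, set 0) → MISS  vc=[2]
2: 0x3b (blk 14, set 0) → L1-HIT  vc=[2]
3: 0x3b (blk 14, set 0) → L1-HIT  vc=[2]
4: 0x38 (blk 14, set 0) → L1-HIT  vc=[2]
5: 0x39 (blk 14, set 0) → L1-HIT  vc=[2]
6: 0xa (blk 2, set 0) → VC-HIT  vc=[14]
7: 0x39 (blk 14, set 0) → VC-HIT  vc=[2]
8: 0xb (blk 2, set 0) → VC-HIT  vc=[14]
9: 0xa (blk 2, set 0) → L1-HIT  vc=[14]
10: 0xb (blk 2, set 0) → L1-HIT  vc=[14]
11: 0xa (blk 2, set 0) → L1-HIT  vc=[14]
12: 0x3b (blk 14, set 0) → VC-HIT  vc=[2]
13: 0x38 (blk 14, set 0) → L1-HIT  vc=[2]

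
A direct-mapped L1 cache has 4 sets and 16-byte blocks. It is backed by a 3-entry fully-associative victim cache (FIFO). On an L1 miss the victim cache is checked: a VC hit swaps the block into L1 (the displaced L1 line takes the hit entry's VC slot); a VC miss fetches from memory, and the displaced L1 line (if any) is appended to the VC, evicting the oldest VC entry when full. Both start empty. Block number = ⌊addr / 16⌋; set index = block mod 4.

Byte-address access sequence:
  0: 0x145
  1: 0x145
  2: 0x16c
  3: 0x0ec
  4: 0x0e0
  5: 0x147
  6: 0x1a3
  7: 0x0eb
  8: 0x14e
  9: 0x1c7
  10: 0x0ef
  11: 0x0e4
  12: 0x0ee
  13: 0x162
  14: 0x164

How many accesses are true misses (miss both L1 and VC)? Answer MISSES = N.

MISSES = 5

#0 0x145→b20/s0 MISS; vc=[]
#1 0x145→b20/s0 L1-HIT; vc=[]
#2 0x16c→b22/s2 MISS; vc=[]
#3 0xec→b14/s2 MISS; vc=[22]
#4 0xe0→b14/s2 L1-HIT; vc=[22]
#5 0x147→b20/s0 L1-HIT; vc=[22]
#6 0x1a3→b26/s2 MISS; vc=[22,14]
#7 0xeb→b14/s2 VC-HIT; vc=[22,26]
#8 0x14e→b20/s0 L1-HIT; vc=[22,26]
#9 0x1c7→b28/s0 MISS; vc=[22,26,20]
#10 0xef→b14/s2 L1-HIT; vc=[22,26,20]
#11 0xe4→b14/s2 L1-HIT; vc=[22,26,20]
#12 0xee→b14/s2 L1-HIT; vc=[22,26,20]
#13 0x162→b22/s2 VC-HIT; vc=[14,26,20]
#14 0x164→b22/s2 L1-HIT; vc=[14,26,20]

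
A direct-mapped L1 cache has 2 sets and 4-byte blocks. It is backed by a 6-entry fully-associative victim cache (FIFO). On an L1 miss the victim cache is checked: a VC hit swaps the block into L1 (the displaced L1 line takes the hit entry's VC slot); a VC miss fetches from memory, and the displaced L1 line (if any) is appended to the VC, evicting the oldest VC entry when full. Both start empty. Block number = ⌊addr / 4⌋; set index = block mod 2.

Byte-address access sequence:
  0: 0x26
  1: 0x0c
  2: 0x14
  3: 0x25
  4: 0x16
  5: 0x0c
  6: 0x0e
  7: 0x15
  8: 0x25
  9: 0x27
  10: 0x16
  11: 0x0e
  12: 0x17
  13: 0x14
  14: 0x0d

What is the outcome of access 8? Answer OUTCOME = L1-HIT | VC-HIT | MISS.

#0 0x26→b9/s1 MISS; vc=[]
#1 0xc→b3/s1 MISS; vc=[9]
#2 0x14→b5/s1 MISS; vc=[9,3]
#3 0x25→b9/s1 VC-HIT; vc=[5,3]
#4 0x16→b5/s1 VC-HIT; vc=[9,3]
#5 0xc→b3/s1 VC-HIT; vc=[9,5]
#6 0xe→b3/s1 L1-HIT; vc=[9,5]
#7 0x15→b5/s1 VC-HIT; vc=[9,3]
#8 0x25→b9/s1 VC-HIT; vc=[5,3]
#9 0x27→b9/s1 L1-HIT; vc=[5,3]
#10 0x16→b5/s1 VC-HIT; vc=[9,3]
#11 0xe→b3/s1 VC-HIT; vc=[9,5]
#12 0x17→b5/s1 VC-HIT; vc=[9,3]
#13 0x14→b5/s1 L1-HIT; vc=[9,3]
#14 0xd→b3/s1 VC-HIT; vc=[9,5]

OUTCOME = VC-HIT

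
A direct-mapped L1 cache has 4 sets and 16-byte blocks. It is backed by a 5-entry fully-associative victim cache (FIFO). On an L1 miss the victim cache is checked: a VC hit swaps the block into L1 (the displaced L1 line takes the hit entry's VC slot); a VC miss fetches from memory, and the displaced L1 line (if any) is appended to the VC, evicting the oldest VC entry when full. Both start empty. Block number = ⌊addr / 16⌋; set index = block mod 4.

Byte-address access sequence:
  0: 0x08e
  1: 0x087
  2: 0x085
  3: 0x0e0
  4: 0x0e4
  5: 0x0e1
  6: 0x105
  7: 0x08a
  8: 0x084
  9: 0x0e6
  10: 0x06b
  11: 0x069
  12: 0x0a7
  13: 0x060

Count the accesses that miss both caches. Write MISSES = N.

MISSES = 5

  [0] addr=0x8e blk=8 s=0: MISS | VC []
  [1] addr=0x87 blk=8 s=0: L1-HIT | VC []
  [2] addr=0x85 blk=8 s=0: L1-HIT | VC []
  [3] addr=0xe0 blk=14 s=2: MISS | VC []
  [4] addr=0xe4 blk=14 s=2: L1-HIT | VC []
  [5] addr=0xe1 blk=14 s=2: L1-HIT | VC []
  [6] addr=0x105 blk=16 s=0: MISS | VC [8]
  [7] addr=0x8a blk=8 s=0: VC-HIT | VC [16]
  [8] addr=0x84 blk=8 s=0: L1-HIT | VC [16]
  [9] addr=0xe6 blk=14 s=2: L1-HIT | VC [16]
  [10] addr=0x6b blk=6 s=2: MISS | VC [16, 14]
  [11] addr=0x69 blk=6 s=2: L1-HIT | VC [16, 14]
  [12] addr=0xa7 blk=10 s=2: MISS | VC [16, 14, 6]
  [13] addr=0x60 blk=6 s=2: VC-HIT | VC [16, 14, 10]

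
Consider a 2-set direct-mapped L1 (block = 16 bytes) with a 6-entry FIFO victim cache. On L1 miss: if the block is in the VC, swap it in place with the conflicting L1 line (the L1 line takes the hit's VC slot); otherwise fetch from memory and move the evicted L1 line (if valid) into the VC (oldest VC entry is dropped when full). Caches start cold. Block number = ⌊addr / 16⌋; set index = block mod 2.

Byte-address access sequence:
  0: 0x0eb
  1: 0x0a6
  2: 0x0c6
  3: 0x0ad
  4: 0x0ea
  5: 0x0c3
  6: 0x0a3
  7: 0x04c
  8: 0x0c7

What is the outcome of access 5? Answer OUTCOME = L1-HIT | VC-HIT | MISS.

OUTCOME = VC-HIT

  [0] addr=0xeb blk=14 s=0: MISS | VC []
  [1] addr=0xa6 blk=10 s=0: MISS | VC [14]
  [2] addr=0xc6 blk=12 s=0: MISS | VC [14, 10]
  [3] addr=0xad blk=10 s=0: VC-HIT | VC [14, 12]
  [4] addr=0xea blk=14 s=0: VC-HIT | VC [10, 12]
  [5] addr=0xc3 blk=12 s=0: VC-HIT | VC [10, 14]
  [6] addr=0xa3 blk=10 s=0: VC-HIT | VC [12, 14]
  [7] addr=0x4c blk=4 s=0: MISS | VC [12, 14, 10]
  [8] addr=0xc7 blk=12 s=0: VC-HIT | VC [4, 14, 10]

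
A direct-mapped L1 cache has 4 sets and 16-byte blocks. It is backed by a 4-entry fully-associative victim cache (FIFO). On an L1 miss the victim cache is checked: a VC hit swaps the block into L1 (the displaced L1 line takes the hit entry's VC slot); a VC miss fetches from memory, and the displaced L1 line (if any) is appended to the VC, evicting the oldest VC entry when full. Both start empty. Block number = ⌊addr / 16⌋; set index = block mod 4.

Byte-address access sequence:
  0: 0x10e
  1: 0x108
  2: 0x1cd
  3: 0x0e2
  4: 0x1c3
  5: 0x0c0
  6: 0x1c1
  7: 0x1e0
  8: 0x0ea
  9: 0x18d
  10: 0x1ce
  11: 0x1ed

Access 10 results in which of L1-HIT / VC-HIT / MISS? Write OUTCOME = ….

OUTCOME = VC-HIT

0: 0x10e (blk 16, set 0) → MISS  vc=[]
1: 0x108 (blk 16, set 0) → L1-HIT  vc=[]
2: 0x1cd (blk 28, set 0) → MISS  vc=[16]
3: 0xe2 (blk 14, set 2) → MISS  vc=[16]
4: 0x1c3 (blk 28, set 0) → L1-HIT  vc=[16]
5: 0xc0 (blk 12, set 0) → MISS  vc=[16, 28]
6: 0x1c1 (blk 28, set 0) → VC-HIT  vc=[16, 12]
7: 0x1e0 (blk 30, set 2) → MISS  vc=[16, 12, 14]
8: 0xea (blk 14, set 2) → VC-HIT  vc=[16, 12, 30]
9: 0x18d (blk 24, set 0) → MISS  vc=[16, 12, 30, 28]
10: 0x1ce (blk 28, set 0) → VC-HIT  vc=[16, 12, 30, 24]
11: 0x1ed (blk 30, set 2) → VC-HIT  vc=[16, 12, 14, 24]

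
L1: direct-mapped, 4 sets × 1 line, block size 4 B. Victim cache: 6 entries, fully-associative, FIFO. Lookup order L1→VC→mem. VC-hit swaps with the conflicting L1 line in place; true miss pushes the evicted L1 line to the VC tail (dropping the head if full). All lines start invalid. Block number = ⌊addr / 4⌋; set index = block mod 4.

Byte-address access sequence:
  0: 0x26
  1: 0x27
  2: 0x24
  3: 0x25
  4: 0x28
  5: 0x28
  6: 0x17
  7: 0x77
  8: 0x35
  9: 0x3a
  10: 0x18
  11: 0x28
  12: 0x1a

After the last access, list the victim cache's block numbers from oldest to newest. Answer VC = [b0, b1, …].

#0 0x26→b9/s1 MISS; vc=[]
#1 0x27→b9/s1 L1-HIT; vc=[]
#2 0x24→b9/s1 L1-HIT; vc=[]
#3 0x25→b9/s1 L1-HIT; vc=[]
#4 0x28→b10/s2 MISS; vc=[]
#5 0x28→b10/s2 L1-HIT; vc=[]
#6 0x17→b5/s1 MISS; vc=[9]
#7 0x77→b29/s1 MISS; vc=[9,5]
#8 0x35→b13/s1 MISS; vc=[9,5,29]
#9 0x3a→b14/s2 MISS; vc=[9,5,29,10]
#10 0x18→b6/s2 MISS; vc=[9,5,29,10,14]
#11 0x28→b10/s2 VC-HIT; vc=[9,5,29,6,14]
#12 0x1a→b6/s2 VC-HIT; vc=[9,5,29,10,14]

VC = [9, 5, 29, 10, 14]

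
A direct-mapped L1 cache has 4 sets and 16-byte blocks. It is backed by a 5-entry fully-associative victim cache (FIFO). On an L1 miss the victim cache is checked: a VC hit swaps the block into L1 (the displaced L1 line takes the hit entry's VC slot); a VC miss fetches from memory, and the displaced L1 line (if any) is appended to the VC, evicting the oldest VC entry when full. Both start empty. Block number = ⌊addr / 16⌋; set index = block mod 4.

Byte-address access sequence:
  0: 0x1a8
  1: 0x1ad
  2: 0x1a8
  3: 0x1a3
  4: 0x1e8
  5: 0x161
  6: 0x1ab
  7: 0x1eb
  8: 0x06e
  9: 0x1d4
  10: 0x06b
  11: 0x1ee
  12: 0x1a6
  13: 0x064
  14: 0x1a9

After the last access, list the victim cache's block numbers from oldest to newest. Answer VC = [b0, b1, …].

0: 0x1a8 (blk 26, set 2) → MISS  vc=[]
1: 0x1ad (blk 26, set 2) → L1-HIT  vc=[]
2: 0x1a8 (blk 26, set 2) → L1-HIT  vc=[]
3: 0x1a3 (blk 26, set 2) → L1-HIT  vc=[]
4: 0x1e8 (blk 30, set 2) → MISS  vc=[26]
5: 0x161 (blk 22, set 2) → MISS  vc=[26, 30]
6: 0x1ab (blk 26, set 2) → VC-HIT  vc=[22, 30]
7: 0x1eb (blk 30, set 2) → VC-HIT  vc=[22, 26]
8: 0x6e (blk 6, set 2) → MISS  vc=[22, 26, 30]
9: 0x1d4 (blk 29, set 1) → MISS  vc=[22, 26, 30]
10: 0x6b (blk 6, set 2) → L1-HIT  vc=[22, 26, 30]
11: 0x1ee (blk 30, set 2) → VC-HIT  vc=[22, 26, 6]
12: 0x1a6 (blk 26, set 2) → VC-HIT  vc=[22, 30, 6]
13: 0x64 (blk 6, set 2) → VC-HIT  vc=[22, 30, 26]
14: 0x1a9 (blk 26, set 2) → VC-HIT  vc=[22, 30, 6]

VC = [22, 30, 6]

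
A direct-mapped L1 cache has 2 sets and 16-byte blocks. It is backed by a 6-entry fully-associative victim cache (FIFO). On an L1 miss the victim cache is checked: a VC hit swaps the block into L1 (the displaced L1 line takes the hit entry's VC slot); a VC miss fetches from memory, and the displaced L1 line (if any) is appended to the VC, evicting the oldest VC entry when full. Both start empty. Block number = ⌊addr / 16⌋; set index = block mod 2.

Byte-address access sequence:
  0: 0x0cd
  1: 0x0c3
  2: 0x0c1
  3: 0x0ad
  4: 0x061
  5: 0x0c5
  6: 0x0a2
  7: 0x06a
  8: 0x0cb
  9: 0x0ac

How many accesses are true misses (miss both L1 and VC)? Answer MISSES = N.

  [0] addr=0xcd blk=12 s=0: MISS | VC []
  [1] addr=0xc3 blk=12 s=0: L1-HIT | VC []
  [2] addr=0xc1 blk=12 s=0: L1-HIT | VC []
  [3] addr=0xad blk=10 s=0: MISS | VC [12]
  [4] addr=0x61 blk=6 s=0: MISS | VC [12, 10]
  [5] addr=0xc5 blk=12 s=0: VC-HIT | VC [6, 10]
  [6] addr=0xa2 blk=10 s=0: VC-HIT | VC [6, 12]
  [7] addr=0x6a blk=6 s=0: VC-HIT | VC [10, 12]
  [8] addr=0xcb blk=12 s=0: VC-HIT | VC [10, 6]
  [9] addr=0xac blk=10 s=0: VC-HIT | VC [12, 6]

MISSES = 3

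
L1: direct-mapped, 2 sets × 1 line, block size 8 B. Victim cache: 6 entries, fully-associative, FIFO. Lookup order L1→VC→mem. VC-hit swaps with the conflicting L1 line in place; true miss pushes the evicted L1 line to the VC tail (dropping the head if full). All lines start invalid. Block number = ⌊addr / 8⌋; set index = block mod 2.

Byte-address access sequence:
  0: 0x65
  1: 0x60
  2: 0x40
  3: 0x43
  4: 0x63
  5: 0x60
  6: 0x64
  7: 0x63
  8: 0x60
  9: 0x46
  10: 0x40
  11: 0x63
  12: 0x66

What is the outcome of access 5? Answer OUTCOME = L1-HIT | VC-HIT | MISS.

  [0] addr=0x65 blk=12 s=0: MISS | VC []
  [1] addr=0x60 blk=12 s=0: L1-HIT | VC []
  [2] addr=0x40 blk=8 s=0: MISS | VC [12]
  [3] addr=0x43 blk=8 s=0: L1-HIT | VC [12]
  [4] addr=0x63 blk=12 s=0: VC-HIT | VC [8]
  [5] addr=0x60 blk=12 s=0: L1-HIT | VC [8]
  [6] addr=0x64 blk=12 s=0: L1-HIT | VC [8]
  [7] addr=0x63 blk=12 s=0: L1-HIT | VC [8]
  [8] addr=0x60 blk=12 s=0: L1-HIT | VC [8]
  [9] addr=0x46 blk=8 s=0: VC-HIT | VC [12]
  [10] addr=0x40 blk=8 s=0: L1-HIT | VC [12]
  [11] addr=0x63 blk=12 s=0: VC-HIT | VC [8]
  [12] addr=0x66 blk=12 s=0: L1-HIT | VC [8]

OUTCOME = L1-HIT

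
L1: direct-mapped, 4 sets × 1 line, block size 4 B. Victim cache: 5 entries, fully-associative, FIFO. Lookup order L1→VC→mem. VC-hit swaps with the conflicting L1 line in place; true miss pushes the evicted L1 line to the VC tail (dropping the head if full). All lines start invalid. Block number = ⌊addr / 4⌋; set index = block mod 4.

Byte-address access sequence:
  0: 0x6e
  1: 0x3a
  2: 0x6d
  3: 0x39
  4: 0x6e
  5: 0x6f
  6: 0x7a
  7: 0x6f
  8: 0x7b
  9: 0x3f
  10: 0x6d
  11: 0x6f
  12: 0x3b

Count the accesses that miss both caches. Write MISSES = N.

MISSES = 4

0: 0x6e (blk 27, set 3) → MISS  vc=[]
1: 0x3a (blk 14, set 2) → MISS  vc=[]
2: 0x6d (blk 27, set 3) → L1-HIT  vc=[]
3: 0x39 (blk 14, set 2) → L1-HIT  vc=[]
4: 0x6e (blk 27, set 3) → L1-HIT  vc=[]
5: 0x6f (blk 27, set 3) → L1-HIT  vc=[]
6: 0x7a (blk 30, set 2) → MISS  vc=[14]
7: 0x6f (blk 27, set 3) → L1-HIT  vc=[14]
8: 0x7b (blk 30, set 2) → L1-HIT  vc=[14]
9: 0x3f (blk 15, set 3) → MISS  vc=[14, 27]
10: 0x6d (blk 27, set 3) → VC-HIT  vc=[14, 15]
11: 0x6f (blk 27, set 3) → L1-HIT  vc=[14, 15]
12: 0x3b (blk 14, set 2) → VC-HIT  vc=[30, 15]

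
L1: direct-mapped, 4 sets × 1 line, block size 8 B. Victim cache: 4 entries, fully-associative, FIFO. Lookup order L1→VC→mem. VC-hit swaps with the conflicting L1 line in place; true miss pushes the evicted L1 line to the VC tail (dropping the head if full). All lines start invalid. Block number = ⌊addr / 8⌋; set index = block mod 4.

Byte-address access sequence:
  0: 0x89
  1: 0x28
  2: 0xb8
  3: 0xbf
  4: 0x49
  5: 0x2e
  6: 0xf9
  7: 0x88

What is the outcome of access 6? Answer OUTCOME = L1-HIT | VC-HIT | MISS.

OUTCOME = MISS

#0 0x89→b17/s1 MISS; vc=[]
#1 0x28→b5/s1 MISS; vc=[17]
#2 0xb8→b23/s3 MISS; vc=[17]
#3 0xbf→b23/s3 L1-HIT; vc=[17]
#4 0x49→b9/s1 MISS; vc=[17,5]
#5 0x2e→b5/s1 VC-HIT; vc=[17,9]
#6 0xf9→b31/s3 MISS; vc=[17,9,23]
#7 0x88→b17/s1 VC-HIT; vc=[5,9,23]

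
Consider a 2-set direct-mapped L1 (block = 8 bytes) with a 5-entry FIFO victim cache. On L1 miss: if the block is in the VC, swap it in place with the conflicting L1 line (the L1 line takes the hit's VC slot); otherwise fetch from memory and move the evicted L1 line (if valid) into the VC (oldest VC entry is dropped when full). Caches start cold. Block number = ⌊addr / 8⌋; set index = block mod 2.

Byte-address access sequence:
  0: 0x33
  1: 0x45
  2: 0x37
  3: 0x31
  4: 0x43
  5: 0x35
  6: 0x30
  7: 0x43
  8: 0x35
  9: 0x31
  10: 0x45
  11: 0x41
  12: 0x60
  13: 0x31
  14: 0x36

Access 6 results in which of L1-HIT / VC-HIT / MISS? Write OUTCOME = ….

OUTCOME = L1-HIT

#0 0x33→b6/s0 MISS; vc=[]
#1 0x45→b8/s0 MISS; vc=[6]
#2 0x37→b6/s0 VC-HIT; vc=[8]
#3 0x31→b6/s0 L1-HIT; vc=[8]
#4 0x43→b8/s0 VC-HIT; vc=[6]
#5 0x35→b6/s0 VC-HIT; vc=[8]
#6 0x30→b6/s0 L1-HIT; vc=[8]
#7 0x43→b8/s0 VC-HIT; vc=[6]
#8 0x35→b6/s0 VC-HIT; vc=[8]
#9 0x31→b6/s0 L1-HIT; vc=[8]
#10 0x45→b8/s0 VC-HIT; vc=[6]
#11 0x41→b8/s0 L1-HIT; vc=[6]
#12 0x60→b12/s0 MISS; vc=[6,8]
#13 0x31→b6/s0 VC-HIT; vc=[12,8]
#14 0x36→b6/s0 L1-HIT; vc=[12,8]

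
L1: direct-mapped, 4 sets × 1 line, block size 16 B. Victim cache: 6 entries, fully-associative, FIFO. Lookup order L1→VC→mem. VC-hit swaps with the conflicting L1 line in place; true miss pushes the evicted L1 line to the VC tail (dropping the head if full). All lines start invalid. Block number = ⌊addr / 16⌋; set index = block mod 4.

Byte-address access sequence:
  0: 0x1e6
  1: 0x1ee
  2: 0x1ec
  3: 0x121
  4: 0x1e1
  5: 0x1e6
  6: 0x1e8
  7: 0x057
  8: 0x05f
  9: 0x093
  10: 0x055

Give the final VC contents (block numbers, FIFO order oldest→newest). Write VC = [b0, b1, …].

VC = [18, 9]

  [0] addr=0x1e6 blk=30 s=2: MISS | VC []
  [1] addr=0x1ee blk=30 s=2: L1-HIT | VC []
  [2] addr=0x1ec blk=30 s=2: L1-HIT | VC []
  [3] addr=0x121 blk=18 s=2: MISS | VC [30]
  [4] addr=0x1e1 blk=30 s=2: VC-HIT | VC [18]
  [5] addr=0x1e6 blk=30 s=2: L1-HIT | VC [18]
  [6] addr=0x1e8 blk=30 s=2: L1-HIT | VC [18]
  [7] addr=0x57 blk=5 s=1: MISS | VC [18]
  [8] addr=0x5f blk=5 s=1: L1-HIT | VC [18]
  [9] addr=0x93 blk=9 s=1: MISS | VC [18, 5]
  [10] addr=0x55 blk=5 s=1: VC-HIT | VC [18, 9]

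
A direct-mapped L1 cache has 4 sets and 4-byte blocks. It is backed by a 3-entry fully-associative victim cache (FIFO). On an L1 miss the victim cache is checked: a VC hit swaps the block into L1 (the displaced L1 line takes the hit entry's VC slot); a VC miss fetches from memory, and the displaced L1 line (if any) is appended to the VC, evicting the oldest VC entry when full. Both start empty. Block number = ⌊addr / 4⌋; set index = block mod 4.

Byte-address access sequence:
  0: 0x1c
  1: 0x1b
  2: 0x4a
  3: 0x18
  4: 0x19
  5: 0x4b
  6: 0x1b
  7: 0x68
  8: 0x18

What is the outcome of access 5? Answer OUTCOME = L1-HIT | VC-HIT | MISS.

  [0] addr=0x1c blk=7 s=3: MISS | VC []
  [1] addr=0x1b blk=6 s=2: MISS | VC []
  [2] addr=0x4a blk=18 s=2: MISS | VC [6]
  [3] addr=0x18 blk=6 s=2: VC-HIT | VC [18]
  [4] addr=0x19 blk=6 s=2: L1-HIT | VC [18]
  [5] addr=0x4b blk=18 s=2: VC-HIT | VC [6]
  [6] addr=0x1b blk=6 s=2: VC-HIT | VC [18]
  [7] addr=0x68 blk=26 s=2: MISS | VC [18, 6]
  [8] addr=0x18 blk=6 s=2: VC-HIT | VC [18, 26]

OUTCOME = VC-HIT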